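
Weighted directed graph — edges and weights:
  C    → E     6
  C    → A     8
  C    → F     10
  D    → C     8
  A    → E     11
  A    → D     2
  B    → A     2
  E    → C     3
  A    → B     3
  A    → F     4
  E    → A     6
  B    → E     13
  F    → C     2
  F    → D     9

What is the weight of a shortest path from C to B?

11

Routes from C to B:
C -> A -> B: 8 + 3 = 11
C -> E -> A -> B: 6 + 6 + 3 = 15
Shortest: 11.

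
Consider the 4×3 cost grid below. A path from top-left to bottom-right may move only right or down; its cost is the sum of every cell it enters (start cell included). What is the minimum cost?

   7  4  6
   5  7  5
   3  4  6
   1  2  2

20

Cheapest: r0c0 r1c0 r2c0 r3c0 r3c1 r3c2
  7 + 5 + 3 + 1 + 2 + 2 = 20
For comparison, the top-then-right route costs 30.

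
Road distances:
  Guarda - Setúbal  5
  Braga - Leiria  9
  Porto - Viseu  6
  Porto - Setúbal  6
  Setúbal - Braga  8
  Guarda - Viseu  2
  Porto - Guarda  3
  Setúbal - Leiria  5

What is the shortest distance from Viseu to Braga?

Some routes from Viseu to Braga:
Viseu-Guarda-Setúbal-Leiria-Braga: 2 + 5 + 5 + 9 = 21
Viseu-Guarda-Setúbal-Braga: 2 + 5 + 8 = 15
Viseu-Guarda-Porto-Setúbal-Braga: 2 + 3 + 6 + 8 = 19
Viseu-Porto-Setúbal-Braga: 6 + 6 + 8 = 20
Shortest: 15.

15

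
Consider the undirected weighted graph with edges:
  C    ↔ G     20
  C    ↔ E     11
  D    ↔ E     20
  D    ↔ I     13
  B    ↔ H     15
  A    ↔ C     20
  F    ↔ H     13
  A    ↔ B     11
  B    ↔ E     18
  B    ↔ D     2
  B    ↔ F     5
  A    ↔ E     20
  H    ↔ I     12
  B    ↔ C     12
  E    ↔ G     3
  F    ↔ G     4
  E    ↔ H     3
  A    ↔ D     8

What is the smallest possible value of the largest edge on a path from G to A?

8

A few of the G→A routes:
G-F-B-A: max(4, 5, 11) = 11
G-E-C-B-D-A: max(3, 11, 12, 2, 8) = 12
G-E-C-B-A: max(3, 11, 12, 11) = 12
G-F-B-D-A: max(4, 5, 2, 8) = 8
Best route has worst link 8.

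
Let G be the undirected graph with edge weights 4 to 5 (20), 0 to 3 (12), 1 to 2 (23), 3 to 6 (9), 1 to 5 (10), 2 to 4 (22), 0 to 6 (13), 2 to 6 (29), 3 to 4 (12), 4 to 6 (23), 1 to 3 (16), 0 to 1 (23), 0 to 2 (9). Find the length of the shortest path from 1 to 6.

25

Some routes from 1 to 6:
1 -> 3 -> 6: 16 + 9 = 25
1 -> 3 -> 0 -> 6: 16 + 12 + 13 = 41
1 -> 0 -> 3 -> 6: 23 + 12 + 9 = 44
1 -> 0 -> 6: 23 + 13 = 36
1 -> 2 -> 0 -> 6: 23 + 9 + 13 = 45
Shortest: 25.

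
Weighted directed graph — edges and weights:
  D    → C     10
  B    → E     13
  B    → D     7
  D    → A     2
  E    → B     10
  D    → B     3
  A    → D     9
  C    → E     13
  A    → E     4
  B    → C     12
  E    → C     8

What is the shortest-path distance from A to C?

12

Some routes from A to C:
A → D → B → C: 9 + 3 + 12 = 24
A → E → B → C: 4 + 10 + 12 = 26
A → E → C: 4 + 8 = 12
A → D → C: 9 + 10 = 19
Best route has total 12.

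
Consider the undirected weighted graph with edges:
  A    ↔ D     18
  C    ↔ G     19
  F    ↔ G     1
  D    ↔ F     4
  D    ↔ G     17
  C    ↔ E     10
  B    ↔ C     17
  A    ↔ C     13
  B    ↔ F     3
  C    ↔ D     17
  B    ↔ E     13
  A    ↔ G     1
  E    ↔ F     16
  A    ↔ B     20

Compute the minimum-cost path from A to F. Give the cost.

2

Comparing a few candidate routes:
A -> G -> D -> F: 1 + 17 + 4 = 22
A -> D -> F: 18 + 4 = 22
A -> G -> F: 1 + 1 = 2
A -> B -> F: 20 + 3 = 23
Best route has total 2.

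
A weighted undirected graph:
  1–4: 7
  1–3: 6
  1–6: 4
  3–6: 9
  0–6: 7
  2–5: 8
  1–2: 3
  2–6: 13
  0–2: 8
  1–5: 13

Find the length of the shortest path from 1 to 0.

Some routes from 1 to 0:
1→2→0: 3 + 8 = 11
1→6→2→0: 4 + 13 + 8 = 25
1→3→6→0: 6 + 9 + 7 = 22
1→2→6→0: 3 + 13 + 7 = 23
1→6→0: 4 + 7 = 11
Shortest: 11.

11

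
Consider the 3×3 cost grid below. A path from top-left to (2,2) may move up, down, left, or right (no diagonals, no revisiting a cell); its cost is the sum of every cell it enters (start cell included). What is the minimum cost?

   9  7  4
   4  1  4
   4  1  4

Best path: r0c0 r1c0 r1c1 r2c1 r2c2
Cost: 9 + 4 + 1 + 1 + 4 = 19

19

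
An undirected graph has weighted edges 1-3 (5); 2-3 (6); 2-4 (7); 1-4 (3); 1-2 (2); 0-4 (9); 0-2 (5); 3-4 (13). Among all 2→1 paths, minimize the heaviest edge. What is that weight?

Comparing a few candidate routes:
2-0-4-1: max(5, 9, 3) = 9
2-4-1: max(7, 3) = 7
2-3-4-1: max(6, 13, 3) = 13
2-1: max(2) = 2
2-3-1: max(6, 5) = 6
2-0-4-3-1: max(5, 9, 13, 5) = 13
Best route has worst link 2.

2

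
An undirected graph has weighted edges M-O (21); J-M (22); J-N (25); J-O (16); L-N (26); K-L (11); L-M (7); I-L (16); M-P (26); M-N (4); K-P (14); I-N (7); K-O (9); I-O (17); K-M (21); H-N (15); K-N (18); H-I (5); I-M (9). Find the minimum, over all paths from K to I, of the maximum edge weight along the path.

Comparing a few candidate routes:
K → L → M → N → I: max(11, 7, 4, 7) = 11
K → N → M → I: max(18, 4, 9) = 18
K → O → I: max(9, 17) = 17
K → L → M → I: max(11, 7, 9) = 11
K → L → M → N → H → I: max(11, 7, 4, 15, 5) = 15
K → L → I: max(11, 16) = 16
Smallest bottleneck: 11.

11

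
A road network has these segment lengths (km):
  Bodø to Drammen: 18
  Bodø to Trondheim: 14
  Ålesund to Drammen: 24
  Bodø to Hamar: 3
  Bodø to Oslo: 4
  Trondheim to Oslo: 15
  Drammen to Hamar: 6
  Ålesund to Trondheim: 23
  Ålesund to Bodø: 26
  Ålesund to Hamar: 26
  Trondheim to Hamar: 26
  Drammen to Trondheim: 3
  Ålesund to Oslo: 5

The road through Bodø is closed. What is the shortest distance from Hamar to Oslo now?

24

Comparing a few candidate routes:
Hamar→Drammen→Ålesund→Oslo: 6 + 24 + 5 = 35
Hamar→Drammen→Trondheim→Ålesund→Oslo: 6 + 3 + 23 + 5 = 37
Hamar→Ålesund→Oslo: 26 + 5 = 31
Hamar→Drammen→Trondheim→Oslo: 6 + 3 + 15 = 24
Shortest: 24 km.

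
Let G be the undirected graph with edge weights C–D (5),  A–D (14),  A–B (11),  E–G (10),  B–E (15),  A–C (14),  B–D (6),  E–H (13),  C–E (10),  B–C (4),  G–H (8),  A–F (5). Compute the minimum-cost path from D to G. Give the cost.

Comparing a few candidate routes:
D→C→E→H→G: 5 + 10 + 13 + 8 = 36
D→B→E→G: 6 + 15 + 10 = 31
D→B→C→E→H→G: 6 + 4 + 10 + 13 + 8 = 41
D→B→C→E→G: 6 + 4 + 10 + 10 = 30
D→C→E→G: 5 + 10 + 10 = 25
D→C→B→E→G: 5 + 4 + 15 + 10 = 34
The minimum is 25.

25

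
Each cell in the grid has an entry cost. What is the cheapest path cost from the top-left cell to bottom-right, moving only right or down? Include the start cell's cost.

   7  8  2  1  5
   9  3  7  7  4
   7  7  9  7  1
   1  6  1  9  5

Best path: (0,0) (0,1) (0,2) (0,3) (0,4) (1,4) (2,4) (3,4)
Cost: 7 + 8 + 2 + 1 + 5 + 4 + 1 + 5 = 33

33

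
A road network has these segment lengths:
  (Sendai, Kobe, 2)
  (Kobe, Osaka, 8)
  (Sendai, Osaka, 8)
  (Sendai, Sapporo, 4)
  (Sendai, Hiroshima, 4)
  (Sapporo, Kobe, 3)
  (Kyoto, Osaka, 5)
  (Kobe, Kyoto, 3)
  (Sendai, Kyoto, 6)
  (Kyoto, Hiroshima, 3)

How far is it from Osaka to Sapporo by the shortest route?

A few of the Osaka→Sapporo routes:
Osaka -> Sendai -> Sapporo: 8 + 4 = 12
Osaka -> Kyoto -> Kobe -> Sapporo: 5 + 3 + 3 = 11
Osaka -> Kobe -> Sapporo: 8 + 3 = 11
Shortest: 11.

11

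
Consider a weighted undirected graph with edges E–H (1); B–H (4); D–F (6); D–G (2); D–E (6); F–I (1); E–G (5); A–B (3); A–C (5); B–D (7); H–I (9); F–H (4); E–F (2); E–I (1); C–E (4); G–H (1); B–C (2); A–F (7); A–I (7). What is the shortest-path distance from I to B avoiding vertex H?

7

A few of the I→B routes:
I - F - E - C - B: 1 + 2 + 4 + 2 = 9
I - E - C - B: 1 + 4 + 2 = 7
I - A - B: 7 + 3 = 10
Shortest: 7.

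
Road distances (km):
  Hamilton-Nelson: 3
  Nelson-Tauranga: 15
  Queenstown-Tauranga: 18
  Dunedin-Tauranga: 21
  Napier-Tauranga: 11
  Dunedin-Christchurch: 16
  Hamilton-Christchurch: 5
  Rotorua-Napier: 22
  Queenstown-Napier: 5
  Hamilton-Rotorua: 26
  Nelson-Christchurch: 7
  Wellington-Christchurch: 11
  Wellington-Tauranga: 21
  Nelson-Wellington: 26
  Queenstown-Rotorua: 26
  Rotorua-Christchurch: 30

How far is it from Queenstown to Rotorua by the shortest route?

26

A few of the Queenstown→Rotorua routes:
Queenstown-Napier-Rotorua: 5 + 22 = 27
Queenstown-Rotorua: 26
Queenstown-Tauranga-Napier-Rotorua: 18 + 11 + 22 = 51
Best route has total 26 km.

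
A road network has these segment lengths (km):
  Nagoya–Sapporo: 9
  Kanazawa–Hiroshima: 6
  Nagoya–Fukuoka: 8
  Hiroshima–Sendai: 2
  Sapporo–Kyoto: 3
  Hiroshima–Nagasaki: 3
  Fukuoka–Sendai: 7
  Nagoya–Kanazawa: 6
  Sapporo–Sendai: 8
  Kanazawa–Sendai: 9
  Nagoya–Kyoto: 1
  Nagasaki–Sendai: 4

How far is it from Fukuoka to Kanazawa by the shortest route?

A few of the Fukuoka→Kanazawa routes:
Fukuoka - Sendai - Hiroshima - Kanazawa: 7 + 2 + 6 = 15
Fukuoka - Nagoya - Kanazawa: 8 + 6 = 14
Fukuoka - Sendai - Kanazawa: 7 + 9 = 16
Fukuoka - Sendai - Sapporo - Kyoto - Nagoya - Kanazawa: 7 + 8 + 3 + 1 + 6 = 25
Fukuoka - Sendai - Nagasaki - Hiroshima - Kanazawa: 7 + 4 + 3 + 6 = 20
Best route has total 14 km.

14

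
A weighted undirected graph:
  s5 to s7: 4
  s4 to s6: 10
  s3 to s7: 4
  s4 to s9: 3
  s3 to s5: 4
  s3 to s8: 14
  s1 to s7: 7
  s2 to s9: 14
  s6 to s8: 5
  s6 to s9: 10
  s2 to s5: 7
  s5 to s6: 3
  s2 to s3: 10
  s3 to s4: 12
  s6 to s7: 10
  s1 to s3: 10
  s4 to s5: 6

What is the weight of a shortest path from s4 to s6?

Checking several routes:
s4-s3-s5-s6: 12 + 4 + 3 = 19
s4-s5-s6: 6 + 3 = 9
s4-s3-s7-s5-s6: 12 + 4 + 4 + 3 = 23
s4-s9-s6: 3 + 10 = 13
s4-s6: 10
s4-s5-s7-s6: 6 + 4 + 10 = 20
Best route has total 9.

9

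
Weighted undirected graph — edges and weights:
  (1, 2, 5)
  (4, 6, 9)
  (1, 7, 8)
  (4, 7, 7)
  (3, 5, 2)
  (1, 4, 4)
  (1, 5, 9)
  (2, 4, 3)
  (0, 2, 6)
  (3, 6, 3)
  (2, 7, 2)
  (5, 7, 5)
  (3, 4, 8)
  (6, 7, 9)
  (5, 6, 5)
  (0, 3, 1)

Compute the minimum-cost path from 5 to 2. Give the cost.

7

Some routes from 5 to 2:
5 → 1 → 2: 9 + 5 = 14
5 → 7 → 2: 5 + 2 = 7
5 → 3 → 4 → 2: 2 + 8 + 3 = 13
5 → 3 → 0 → 2: 2 + 1 + 6 = 9
5 → 7 → 4 → 2: 5 + 7 + 3 = 15
Best route has total 7.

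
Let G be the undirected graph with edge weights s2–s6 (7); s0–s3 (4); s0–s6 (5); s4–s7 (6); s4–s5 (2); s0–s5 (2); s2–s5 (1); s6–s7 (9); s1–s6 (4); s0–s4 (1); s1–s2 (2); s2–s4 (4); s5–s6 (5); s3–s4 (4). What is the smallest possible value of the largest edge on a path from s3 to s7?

Some routes from s3 to s7:
s3 - s0 - s6 - s5 - s4 - s7: max(4, 5, 5, 2, 6) = 6
s3 - s0 - s6 - s1 - s2 - s5 - s4 - s7: max(4, 5, 4, 2, 1, 2, 6) = 6
s3 - s0 - s6 - s1 - s2 - s4 - s7: max(4, 5, 4, 2, 4, 6) = 6
s3 - s0 - s5 - s2 - s4 - s7: max(4, 2, 1, 4, 6) = 6
s3 - s0 - s5 - s6 - s1 - s2 - s4 - s7: max(4, 2, 5, 4, 2, 4, 6) = 6
s3 - s0 - s5 - s4 - s7: max(4, 2, 2, 6) = 6
Best route has worst link 6.

6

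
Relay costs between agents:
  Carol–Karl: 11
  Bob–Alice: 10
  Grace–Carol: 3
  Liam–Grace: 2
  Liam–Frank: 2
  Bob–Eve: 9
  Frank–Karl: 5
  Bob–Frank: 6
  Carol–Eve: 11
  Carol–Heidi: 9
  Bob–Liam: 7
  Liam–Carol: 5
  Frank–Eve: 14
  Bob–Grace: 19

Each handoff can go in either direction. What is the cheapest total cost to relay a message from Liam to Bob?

Checking several routes:
Liam -> Frank -> Eve -> Bob: 2 + 14 + 9 = 25
Liam -> Bob: 7
Liam -> Frank -> Bob: 2 + 6 = 8
Liam -> Grace -> Bob: 2 + 19 = 21
Liam -> Grace -> Carol -> Eve -> Bob: 2 + 3 + 11 + 9 = 25
The minimum is 7.

7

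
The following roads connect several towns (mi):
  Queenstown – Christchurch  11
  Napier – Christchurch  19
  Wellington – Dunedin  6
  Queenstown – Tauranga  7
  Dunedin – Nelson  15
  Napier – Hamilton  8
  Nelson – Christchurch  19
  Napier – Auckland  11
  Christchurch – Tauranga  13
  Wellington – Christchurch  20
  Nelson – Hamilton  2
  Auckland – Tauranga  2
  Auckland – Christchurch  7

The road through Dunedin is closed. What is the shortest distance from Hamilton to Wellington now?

Routes from Hamilton to Wellington avoiding Dunedin:
Hamilton→Napier→Auckland→Tauranga→Christchurch→Wellington: 8 + 11 + 2 + 13 + 20 = 54
Hamilton→Napier→Christchurch→Wellington: 8 + 19 + 20 = 47
Hamilton→Napier→Auckland→Tauranga→Queenstown→Christchurch→Wellington: 8 + 11 + 2 + 7 + 11 + 20 = 59
Hamilton→Nelson→Christchurch→Wellington: 2 + 19 + 20 = 41
Hamilton→Napier→Auckland→Christchurch→Wellington: 8 + 11 + 7 + 20 = 46
Shortest: 41 mi.

41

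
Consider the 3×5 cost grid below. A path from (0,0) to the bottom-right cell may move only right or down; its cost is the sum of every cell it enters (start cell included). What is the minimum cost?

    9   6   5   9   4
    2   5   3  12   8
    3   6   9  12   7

46

One optimal route is (0,0) → (1,0) → (1,1) → (1,2) → (1,3) → (1,4) → (2,4).
Its cost is 9 + 2 + 5 + 3 + 12 + 8 + 7 = 46.
(Top row then right column would cost 48.)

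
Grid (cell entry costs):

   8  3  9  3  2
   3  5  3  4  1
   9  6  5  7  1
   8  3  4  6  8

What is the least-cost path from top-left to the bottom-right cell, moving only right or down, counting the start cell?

Best path: r0c0 r0c1 r1c1 r1c2 r1c3 r1c4 r2c4 r3c4
Cost: 8 + 3 + 5 + 3 + 4 + 1 + 1 + 8 = 33

33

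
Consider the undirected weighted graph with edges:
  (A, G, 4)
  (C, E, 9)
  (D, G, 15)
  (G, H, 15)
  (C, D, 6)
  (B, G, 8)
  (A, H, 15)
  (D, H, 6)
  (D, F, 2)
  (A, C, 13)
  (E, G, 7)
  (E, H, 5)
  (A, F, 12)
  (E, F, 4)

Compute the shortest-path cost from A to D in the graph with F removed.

19

Comparing a few candidate routes:
A-G-D: 4 + 15 = 19
A-H-D: 15 + 6 = 21
A-C-D: 13 + 6 = 19
A-G-E-H-D: 4 + 7 + 5 + 6 = 22
The minimum is 19.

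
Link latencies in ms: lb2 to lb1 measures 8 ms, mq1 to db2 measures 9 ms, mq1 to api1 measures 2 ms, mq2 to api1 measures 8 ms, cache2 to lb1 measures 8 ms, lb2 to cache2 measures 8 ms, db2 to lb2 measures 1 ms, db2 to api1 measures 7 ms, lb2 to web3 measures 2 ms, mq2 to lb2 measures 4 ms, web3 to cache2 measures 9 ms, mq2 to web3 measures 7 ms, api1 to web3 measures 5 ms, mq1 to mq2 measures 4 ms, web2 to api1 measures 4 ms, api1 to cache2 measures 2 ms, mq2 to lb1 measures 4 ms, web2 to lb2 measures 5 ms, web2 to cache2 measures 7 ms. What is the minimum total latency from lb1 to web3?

10

A few of the lb1→web3 routes:
lb1 -> lb2 -> web3: 8 + 2 = 10
lb1 -> mq2 -> web3: 4 + 7 = 11
lb1 -> cache2 -> api1 -> web3: 8 + 2 + 5 = 15
lb1 -> mq2 -> lb2 -> web3: 4 + 4 + 2 = 10
The minimum is 10 ms.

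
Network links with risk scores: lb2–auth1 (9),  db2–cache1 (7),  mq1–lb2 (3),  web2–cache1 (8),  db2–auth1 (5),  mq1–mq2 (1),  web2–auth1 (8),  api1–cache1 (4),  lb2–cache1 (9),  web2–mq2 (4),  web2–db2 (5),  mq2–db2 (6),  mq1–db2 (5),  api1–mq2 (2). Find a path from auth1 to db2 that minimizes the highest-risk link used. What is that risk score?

5

Comparing a few candidate routes:
auth1 -> web2 -> cache1 -> db2: max(8, 8, 7) = 8
auth1 -> web2 -> cache1 -> api1 -> mq2 -> db2: max(8, 8, 4, 2, 6) = 8
auth1 -> db2: max(5) = 5
auth1 -> web2 -> cache1 -> api1 -> mq2 -> mq1 -> db2: max(8, 8, 4, 2, 1, 5) = 8
Best route has worst link 5.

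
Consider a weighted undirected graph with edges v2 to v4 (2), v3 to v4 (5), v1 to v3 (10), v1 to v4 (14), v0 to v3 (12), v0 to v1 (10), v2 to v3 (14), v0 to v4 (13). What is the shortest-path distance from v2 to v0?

15

A few of the v2→v0 routes:
v2 -> v4 -> v3 -> v0: 2 + 5 + 12 = 19
v2 -> v3 -> v4 -> v0: 14 + 5 + 13 = 32
v2 -> v4 -> v1 -> v0: 2 + 14 + 10 = 26
v2 -> v4 -> v0: 2 + 13 = 15
v2 -> v4 -> v3 -> v1 -> v0: 2 + 5 + 10 + 10 = 27
v2 -> v3 -> v0: 14 + 12 = 26
The minimum is 15.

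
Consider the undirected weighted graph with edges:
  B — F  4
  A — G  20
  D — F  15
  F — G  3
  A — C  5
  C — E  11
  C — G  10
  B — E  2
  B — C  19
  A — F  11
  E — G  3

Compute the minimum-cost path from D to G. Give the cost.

Some routes from D to G:
D -> F -> A -> C -> E -> G: 15 + 11 + 5 + 11 + 3 = 45
D -> F -> A -> G: 15 + 11 + 20 = 46
D -> F -> B -> E -> C -> G: 15 + 4 + 2 + 11 + 10 = 42
D -> F -> A -> C -> G: 15 + 11 + 5 + 10 = 41
D -> F -> B -> E -> G: 15 + 4 + 2 + 3 = 24
D -> F -> G: 15 + 3 = 18
Shortest: 18.

18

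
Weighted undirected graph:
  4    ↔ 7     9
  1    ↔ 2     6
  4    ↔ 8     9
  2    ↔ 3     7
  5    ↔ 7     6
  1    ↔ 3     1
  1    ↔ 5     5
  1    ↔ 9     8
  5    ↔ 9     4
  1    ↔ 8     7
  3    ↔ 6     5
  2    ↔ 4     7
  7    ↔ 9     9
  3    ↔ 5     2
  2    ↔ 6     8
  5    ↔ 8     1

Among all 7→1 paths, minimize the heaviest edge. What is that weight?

Some routes from 7 to 1:
7 → 5 → 8 → 1: max(6, 1, 7) = 7
7 → 5 → 3 → 2 → 1: max(6, 2, 7, 6) = 7
7 → 5 → 3 → 1: max(6, 2, 1) = 6
7 → 5 → 1: max(6, 5) = 6
Smallest bottleneck: 6.

6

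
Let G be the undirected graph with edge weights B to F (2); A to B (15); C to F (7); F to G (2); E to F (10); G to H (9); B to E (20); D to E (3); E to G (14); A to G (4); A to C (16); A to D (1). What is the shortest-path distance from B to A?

Some routes from B to A:
B -> F -> G -> E -> D -> A: 2 + 2 + 14 + 3 + 1 = 22
B -> A: 15
B -> F -> E -> D -> A: 2 + 10 + 3 + 1 = 16
B -> E -> D -> A: 20 + 3 + 1 = 24
B -> F -> G -> A: 2 + 2 + 4 = 8
Best route has total 8.

8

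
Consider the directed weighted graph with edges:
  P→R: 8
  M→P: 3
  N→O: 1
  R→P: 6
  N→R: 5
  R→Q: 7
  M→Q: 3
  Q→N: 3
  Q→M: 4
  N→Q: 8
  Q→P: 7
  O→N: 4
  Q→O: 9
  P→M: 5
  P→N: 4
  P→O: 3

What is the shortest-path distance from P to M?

Checking several routes:
P -> O -> N -> Q -> M: 3 + 4 + 8 + 4 = 19
P -> N -> Q -> M: 4 + 8 + 4 = 16
P -> M: 5
Shortest: 5.

5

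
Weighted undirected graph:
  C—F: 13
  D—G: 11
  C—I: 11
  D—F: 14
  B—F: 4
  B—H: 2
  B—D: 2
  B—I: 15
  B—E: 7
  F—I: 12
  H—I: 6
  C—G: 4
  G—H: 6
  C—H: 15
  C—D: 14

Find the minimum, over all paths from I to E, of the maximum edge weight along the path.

7

Comparing a few candidate routes:
I-C-G-D-B-E: max(11, 4, 11, 2, 7) = 11
I-H-G-D-B-E: max(6, 6, 11, 2, 7) = 11
I-F-B-E: max(12, 4, 7) = 12
I-H-B-E: max(6, 2, 7) = 7
I-C-G-H-B-E: max(11, 4, 6, 2, 7) = 11
Best route has worst link 7.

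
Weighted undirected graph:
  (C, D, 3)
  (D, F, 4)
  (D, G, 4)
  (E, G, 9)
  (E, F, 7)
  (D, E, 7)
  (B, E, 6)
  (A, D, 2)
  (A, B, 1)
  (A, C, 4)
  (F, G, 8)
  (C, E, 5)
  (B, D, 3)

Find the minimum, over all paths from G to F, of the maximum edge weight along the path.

Some routes from G to F:
G - D - C - A - B - E - F: max(4, 3, 4, 1, 6, 7) = 7
G - D - B - A - C - E - F: max(4, 3, 1, 4, 5, 7) = 7
G - D - F: max(4, 4) = 4
G - D - C - E - F: max(4, 3, 5, 7) = 7
Best route has worst link 4.

4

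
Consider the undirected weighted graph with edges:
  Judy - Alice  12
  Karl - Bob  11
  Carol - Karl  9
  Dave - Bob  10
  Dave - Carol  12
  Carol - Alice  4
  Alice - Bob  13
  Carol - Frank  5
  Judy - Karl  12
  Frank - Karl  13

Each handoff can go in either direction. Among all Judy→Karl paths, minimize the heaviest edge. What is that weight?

12

Some routes from Judy to Karl:
Judy - Karl: max(12) = 12
Judy - Alice - Carol - Karl: max(12, 4, 9) = 12
Judy - Alice - Carol - Dave - Bob - Karl: max(12, 4, 12, 10, 11) = 12
Best route has worst link 12.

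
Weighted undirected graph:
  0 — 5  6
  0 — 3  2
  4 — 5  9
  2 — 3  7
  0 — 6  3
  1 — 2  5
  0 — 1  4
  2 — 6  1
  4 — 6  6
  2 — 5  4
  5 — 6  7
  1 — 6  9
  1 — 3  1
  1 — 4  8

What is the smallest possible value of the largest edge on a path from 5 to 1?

4

Some routes from 5 to 1:
5 → 0 → 1: max(6, 4) = 6
5 → 2 → 6 → 0 → 3 → 1: max(4, 1, 3, 2, 1) = 4
5 → 2 → 6 → 0 → 1: max(4, 1, 3, 4) = 4
5 → 2 → 1: max(4, 5) = 5
The minimum achievable maximum is 4.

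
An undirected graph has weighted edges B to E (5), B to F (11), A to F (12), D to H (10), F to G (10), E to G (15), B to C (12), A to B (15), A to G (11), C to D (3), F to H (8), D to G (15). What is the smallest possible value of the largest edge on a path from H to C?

10

Comparing a few candidate routes:
H-F-A-G-E-B-C: max(8, 12, 11, 15, 5, 12) = 15
H-F-B-A-G-D-C: max(8, 11, 15, 11, 15, 3) = 15
H-F-A-G-D-C: max(8, 12, 11, 15, 3) = 15
H-F-B-C: max(8, 11, 12) = 12
H-D-C: max(10, 3) = 10
H-F-B-E-G-D-C: max(8, 11, 5, 15, 15, 3) = 15
The minimum achievable maximum is 10.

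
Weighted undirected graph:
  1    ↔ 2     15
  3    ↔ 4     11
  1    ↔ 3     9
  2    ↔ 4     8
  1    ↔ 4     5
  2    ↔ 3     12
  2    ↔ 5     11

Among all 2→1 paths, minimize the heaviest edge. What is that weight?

A few of the 2→1 routes:
2 → 4 → 1: max(8, 5) = 8
2 → 3 → 4 → 1: max(12, 11, 5) = 12
2 → 4 → 3 → 1: max(8, 11, 9) = 11
2 → 3 → 1: max(12, 9) = 12
Smallest bottleneck: 8.

8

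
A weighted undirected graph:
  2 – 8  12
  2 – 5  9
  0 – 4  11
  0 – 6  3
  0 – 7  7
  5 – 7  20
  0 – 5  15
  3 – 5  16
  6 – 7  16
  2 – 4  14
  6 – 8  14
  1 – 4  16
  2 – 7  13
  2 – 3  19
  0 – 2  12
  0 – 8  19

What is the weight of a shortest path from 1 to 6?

Some routes from 1 to 6:
1 -> 4 -> 2 -> 7 -> 0 -> 6: 16 + 14 + 13 + 7 + 3 = 53
1 -> 4 -> 2 -> 5 -> 0 -> 6: 16 + 14 + 9 + 15 + 3 = 57
1 -> 4 -> 2 -> 8 -> 6: 16 + 14 + 12 + 14 = 56
1 -> 4 -> 0 -> 7 -> 6: 16 + 11 + 7 + 16 = 50
1 -> 4 -> 2 -> 0 -> 6: 16 + 14 + 12 + 3 = 45
1 -> 4 -> 0 -> 6: 16 + 11 + 3 = 30
Shortest: 30.

30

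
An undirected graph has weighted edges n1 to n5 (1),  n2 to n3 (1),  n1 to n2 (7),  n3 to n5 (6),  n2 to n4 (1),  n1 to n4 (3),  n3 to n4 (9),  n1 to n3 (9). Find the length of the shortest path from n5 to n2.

5

Checking several routes:
n5 → n3 → n2: 6 + 1 = 7
n5 → n1 → n2: 1 + 7 = 8
n5 → n1 → n4 → n2: 1 + 3 + 1 = 5
Best route has total 5.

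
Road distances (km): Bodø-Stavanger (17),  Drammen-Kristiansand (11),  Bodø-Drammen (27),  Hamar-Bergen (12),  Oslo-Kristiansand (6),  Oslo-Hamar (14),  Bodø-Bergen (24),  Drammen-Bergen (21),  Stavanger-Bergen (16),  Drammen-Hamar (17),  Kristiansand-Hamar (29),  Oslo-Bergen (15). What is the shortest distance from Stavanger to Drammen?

37

A few of the Stavanger→Drammen routes:
Stavanger -> Bergen -> Drammen: 16 + 21 = 37
Stavanger -> Bodø -> Drammen: 17 + 27 = 44
Stavanger -> Bodø -> Bergen -> Drammen: 17 + 24 + 21 = 62
Stavanger -> Bergen -> Oslo -> Kristiansand -> Drammen: 16 + 15 + 6 + 11 = 48
Stavanger -> Bergen -> Hamar -> Oslo -> Kristiansand -> Drammen: 16 + 12 + 14 + 6 + 11 = 59
Stavanger -> Bergen -> Hamar -> Drammen: 16 + 12 + 17 = 45
Shortest: 37 km.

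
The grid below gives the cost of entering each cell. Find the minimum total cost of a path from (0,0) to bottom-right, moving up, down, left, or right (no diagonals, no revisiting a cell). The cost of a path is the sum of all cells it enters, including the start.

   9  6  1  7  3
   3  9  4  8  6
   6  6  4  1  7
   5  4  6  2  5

Cheapest: [0,0]→[0,1]→[0,2]→[1,2]→[2,2]→[2,3]→[3,3]→[3,4]
  9 + 6 + 1 + 4 + 4 + 1 + 2 + 5 = 32

32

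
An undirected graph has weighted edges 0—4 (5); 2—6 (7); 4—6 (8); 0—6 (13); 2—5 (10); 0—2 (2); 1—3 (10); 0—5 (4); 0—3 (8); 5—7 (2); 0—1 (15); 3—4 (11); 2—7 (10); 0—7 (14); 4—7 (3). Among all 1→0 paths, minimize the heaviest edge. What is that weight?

10

Checking several routes:
1 - 3 - 4 - 7 - 5 - 2 - 0: max(10, 11, 3, 2, 10, 2) = 11
1 - 3 - 0: max(10, 8) = 10
1 - 3 - 4 - 0: max(10, 11, 5) = 11
1 - 3 - 4 - 7 - 5 - 0: max(10, 11, 3, 2, 4) = 11
Smallest bottleneck: 10.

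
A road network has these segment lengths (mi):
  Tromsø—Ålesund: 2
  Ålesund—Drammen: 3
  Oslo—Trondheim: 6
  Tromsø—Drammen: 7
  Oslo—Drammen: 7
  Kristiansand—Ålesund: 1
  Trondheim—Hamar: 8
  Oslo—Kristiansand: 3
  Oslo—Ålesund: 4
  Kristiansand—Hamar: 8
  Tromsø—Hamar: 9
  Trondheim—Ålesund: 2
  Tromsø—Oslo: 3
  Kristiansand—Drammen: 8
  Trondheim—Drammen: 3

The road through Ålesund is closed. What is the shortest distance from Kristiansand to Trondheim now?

Comparing a few candidate routes:
Kristiansand - Oslo - Trondheim: 3 + 6 = 9
Kristiansand - Oslo - Tromsø - Drammen - Trondheim: 3 + 3 + 7 + 3 = 16
Kristiansand - Drammen - Trondheim: 8 + 3 = 11
Kristiansand - Oslo - Drammen - Trondheim: 3 + 7 + 3 = 13
Best route has total 9 mi.

9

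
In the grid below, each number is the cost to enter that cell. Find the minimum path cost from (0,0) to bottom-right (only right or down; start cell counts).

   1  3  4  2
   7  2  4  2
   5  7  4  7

19

Take (0,0) -> (0,1) -> (0,2) -> (0,3) -> (1,3) -> (2,3) for a total of 1 + 3 + 4 + 2 + 2 + 7 = 19.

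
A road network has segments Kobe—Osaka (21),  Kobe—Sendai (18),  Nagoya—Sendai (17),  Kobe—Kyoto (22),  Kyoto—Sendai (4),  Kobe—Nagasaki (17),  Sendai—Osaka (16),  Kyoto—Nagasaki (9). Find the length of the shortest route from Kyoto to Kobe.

22

Comparing a few candidate routes:
Kyoto -> Nagasaki -> Kobe: 9 + 17 = 26
Kyoto -> Sendai -> Kobe: 4 + 18 = 22
Kyoto -> Kobe: 22
The minimum is 22 km.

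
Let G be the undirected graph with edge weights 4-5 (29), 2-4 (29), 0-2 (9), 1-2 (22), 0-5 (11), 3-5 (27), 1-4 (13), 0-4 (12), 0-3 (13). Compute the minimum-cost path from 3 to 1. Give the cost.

38

Comparing a few candidate routes:
3→5→4→1: 27 + 29 + 13 = 69
3→5→0→4→1: 27 + 11 + 12 + 13 = 63
3→0→2→1: 13 + 9 + 22 = 44
3→0→2→4→1: 13 + 9 + 29 + 13 = 64
3→0→5→4→1: 13 + 11 + 29 + 13 = 66
3→0→4→1: 13 + 12 + 13 = 38
The minimum is 38.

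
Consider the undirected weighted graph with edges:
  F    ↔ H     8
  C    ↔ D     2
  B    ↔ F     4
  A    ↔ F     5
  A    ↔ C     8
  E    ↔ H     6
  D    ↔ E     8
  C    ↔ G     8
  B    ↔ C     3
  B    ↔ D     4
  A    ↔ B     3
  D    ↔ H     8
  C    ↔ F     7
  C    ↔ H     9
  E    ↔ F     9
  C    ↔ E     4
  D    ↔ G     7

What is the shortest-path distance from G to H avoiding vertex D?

17

Comparing a few candidate routes:
G→C→B→F→H: 8 + 3 + 4 + 8 = 23
G→C→E→H: 8 + 4 + 6 = 18
G→C→F→H: 8 + 7 + 8 = 23
G→C→H: 8 + 9 = 17
G→C→B→A→F→H: 8 + 3 + 3 + 5 + 8 = 27
G→C→A→F→H: 8 + 8 + 5 + 8 = 29
The minimum is 17.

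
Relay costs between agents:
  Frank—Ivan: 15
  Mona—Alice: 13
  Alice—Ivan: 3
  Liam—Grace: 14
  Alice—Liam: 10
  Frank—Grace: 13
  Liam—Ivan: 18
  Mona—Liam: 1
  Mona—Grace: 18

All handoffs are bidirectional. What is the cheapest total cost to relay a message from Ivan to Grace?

27

A few of the Ivan→Grace routes:
Ivan→Frank→Grace: 15 + 13 = 28
Ivan→Alice→Liam→Grace: 3 + 10 + 14 = 27
Ivan→Alice→Mona→Liam→Grace: 3 + 13 + 1 + 14 = 31
Ivan→Liam→Grace: 18 + 14 = 32
Shortest: 27.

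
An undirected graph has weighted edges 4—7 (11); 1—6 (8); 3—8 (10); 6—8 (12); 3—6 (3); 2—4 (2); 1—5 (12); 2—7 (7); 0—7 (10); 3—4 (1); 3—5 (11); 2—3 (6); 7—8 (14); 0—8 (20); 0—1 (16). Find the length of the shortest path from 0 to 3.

Comparing a few candidate routes:
0 → 7 → 4 → 2 → 3: 10 + 11 + 2 + 6 = 29
0 → 1 → 6 → 3: 16 + 8 + 3 = 27
0 → 7 → 2 → 4 → 3: 10 + 7 + 2 + 1 = 20
0 → 7 → 4 → 3: 10 + 11 + 1 = 22
0 → 7 → 2 → 3: 10 + 7 + 6 = 23
Best route has total 20.

20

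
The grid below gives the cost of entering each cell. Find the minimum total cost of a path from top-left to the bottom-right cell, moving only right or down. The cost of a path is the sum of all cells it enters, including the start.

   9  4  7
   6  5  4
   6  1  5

24

Best path: r0c0→r0c1→r1c1→r2c1→r2c2
Cost: 9 + 4 + 5 + 1 + 5 = 24
(Top row then right column would cost 29.)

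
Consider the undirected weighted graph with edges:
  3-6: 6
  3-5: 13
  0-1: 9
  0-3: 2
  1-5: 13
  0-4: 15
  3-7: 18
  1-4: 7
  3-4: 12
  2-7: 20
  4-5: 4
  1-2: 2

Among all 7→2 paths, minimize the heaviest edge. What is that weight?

A few of the 7→2 routes:
7 - 3 - 4 - 1 - 2: max(18, 12, 7, 2) = 18
7 - 3 - 5 - 4 - 0 - 1 - 2: max(18, 13, 4, 15, 9, 2) = 18
7 - 3 - 4 - 5 - 1 - 2: max(18, 12, 4, 13, 2) = 18
7 - 3 - 5 - 1 - 2: max(18, 13, 13, 2) = 18
7 - 3 - 4 - 0 - 1 - 2: max(18, 12, 15, 9, 2) = 18
7 - 3 - 5 - 4 - 1 - 2: max(18, 13, 4, 7, 2) = 18
Best route has worst link 18.

18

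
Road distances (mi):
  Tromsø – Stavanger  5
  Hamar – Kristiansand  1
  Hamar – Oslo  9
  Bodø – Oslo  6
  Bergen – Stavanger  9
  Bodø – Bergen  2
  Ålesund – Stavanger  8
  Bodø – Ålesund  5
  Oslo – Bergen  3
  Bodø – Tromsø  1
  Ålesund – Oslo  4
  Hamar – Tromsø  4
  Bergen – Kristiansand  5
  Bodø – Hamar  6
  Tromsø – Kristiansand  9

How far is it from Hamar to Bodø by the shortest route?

5

Checking several routes:
Hamar → Bodø: 6
Hamar → Tromsø → Bodø: 4 + 1 = 5
Hamar → Kristiansand → Bergen → Bodø: 1 + 5 + 2 = 8
Hamar → Kristiansand → Tromsø → Bodø: 1 + 9 + 1 = 11
The minimum is 5 mi.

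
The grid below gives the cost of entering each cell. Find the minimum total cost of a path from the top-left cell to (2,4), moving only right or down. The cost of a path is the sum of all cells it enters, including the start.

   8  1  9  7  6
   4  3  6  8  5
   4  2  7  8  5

Take [0,0]→[0,1]→[1,1]→[2,1]→[2,2]→[2,3]→[2,4] for a total of 8 + 1 + 3 + 2 + 7 + 8 + 5 = 34.

34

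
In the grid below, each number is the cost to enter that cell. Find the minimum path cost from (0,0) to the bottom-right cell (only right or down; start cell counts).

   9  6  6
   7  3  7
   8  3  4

25

Path [0,0] -> [0,1] -> [1,1] -> [2,1] -> [2,2]: 9 + 6 + 3 + 3 + 4 = 25.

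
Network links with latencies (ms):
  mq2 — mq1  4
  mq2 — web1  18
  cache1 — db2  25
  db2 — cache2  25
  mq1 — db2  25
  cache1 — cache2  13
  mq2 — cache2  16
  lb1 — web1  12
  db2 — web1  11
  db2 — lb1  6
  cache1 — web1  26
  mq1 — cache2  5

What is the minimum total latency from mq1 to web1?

22

Some routes from mq1 to web1:
mq1 -> cache2 -> db2 -> web1: 5 + 25 + 11 = 41
mq1 -> cache2 -> mq2 -> web1: 5 + 16 + 18 = 39
mq1 -> db2 -> web1: 25 + 11 = 36
mq1 -> mq2 -> web1: 4 + 18 = 22
Best route has total 22 ms.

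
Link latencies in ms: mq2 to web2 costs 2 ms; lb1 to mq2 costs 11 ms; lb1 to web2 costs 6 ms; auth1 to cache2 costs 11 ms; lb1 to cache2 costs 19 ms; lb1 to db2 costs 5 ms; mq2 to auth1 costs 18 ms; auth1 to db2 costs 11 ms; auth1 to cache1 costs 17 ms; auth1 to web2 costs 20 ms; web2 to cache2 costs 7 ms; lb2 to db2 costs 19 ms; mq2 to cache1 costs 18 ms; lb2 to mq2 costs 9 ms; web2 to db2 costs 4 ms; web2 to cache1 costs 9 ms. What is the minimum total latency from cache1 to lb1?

15

Checking several routes:
cache1-web2-db2-lb1: 9 + 4 + 5 = 18
cache1-web2-lb1: 9 + 6 = 15
cache1-mq2-lb1: 18 + 11 = 29
cache1-mq2-web2-lb1: 18 + 2 + 6 = 26
cache1-mq2-web2-db2-lb1: 18 + 2 + 4 + 5 = 29
cache1-web2-mq2-lb1: 9 + 2 + 11 = 22
Shortest: 15 ms.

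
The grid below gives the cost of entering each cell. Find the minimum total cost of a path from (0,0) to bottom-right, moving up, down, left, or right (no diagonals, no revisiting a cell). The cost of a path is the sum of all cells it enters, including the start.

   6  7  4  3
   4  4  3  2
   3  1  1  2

17

One optimal route is (0,0)→(1,0)→(2,0)→(2,1)→(2,2)→(2,3).
Its cost is 6 + 4 + 3 + 1 + 1 + 2 = 17.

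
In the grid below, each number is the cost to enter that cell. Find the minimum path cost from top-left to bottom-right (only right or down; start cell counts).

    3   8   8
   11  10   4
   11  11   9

32

Cheapest: (0,0)→(0,1)→(0,2)→(1,2)→(2,2)
  3 + 8 + 8 + 4 + 9 = 32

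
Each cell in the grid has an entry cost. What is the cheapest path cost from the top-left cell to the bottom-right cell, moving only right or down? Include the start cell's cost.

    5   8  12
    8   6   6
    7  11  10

35

Take [0,0]→[0,1]→[1,1]→[1,2]→[2,2] for a total of 5 + 8 + 6 + 6 + 10 = 35.
(Top row then right column would cost 41.)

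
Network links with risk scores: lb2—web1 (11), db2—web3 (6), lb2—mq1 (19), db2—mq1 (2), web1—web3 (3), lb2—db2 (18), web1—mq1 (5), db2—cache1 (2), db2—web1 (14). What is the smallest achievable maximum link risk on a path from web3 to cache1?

Some routes from web3 to cache1:
web3 → db2 → cache1: max(6, 2) = 6
web3 → web1 → mq1 → db2 → cache1: max(3, 5, 2, 2) = 5
web3 → web1 → db2 → cache1: max(3, 14, 2) = 14
web3 → web1 → lb2 → db2 → cache1: max(3, 11, 18, 2) = 18
Best route has worst link 5.

5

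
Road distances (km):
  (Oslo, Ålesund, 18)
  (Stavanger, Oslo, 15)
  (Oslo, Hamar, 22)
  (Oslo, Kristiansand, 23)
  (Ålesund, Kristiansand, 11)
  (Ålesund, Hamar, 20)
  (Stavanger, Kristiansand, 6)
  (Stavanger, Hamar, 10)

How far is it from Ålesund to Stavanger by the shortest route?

17

Some routes from Ålesund to Stavanger:
Ålesund→Kristiansand→Stavanger: 11 + 6 = 17
Ålesund→Hamar→Stavanger: 20 + 10 = 30
Ålesund→Oslo→Kristiansand→Stavanger: 18 + 23 + 6 = 47
Ålesund→Oslo→Stavanger: 18 + 15 = 33
The minimum is 17 km.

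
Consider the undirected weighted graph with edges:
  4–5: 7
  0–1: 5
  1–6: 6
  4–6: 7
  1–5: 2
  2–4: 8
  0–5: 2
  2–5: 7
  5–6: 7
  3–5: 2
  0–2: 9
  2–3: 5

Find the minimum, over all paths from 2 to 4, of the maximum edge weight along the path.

7

Comparing a few candidate routes:
2 - 5 - 6 - 4: max(7, 7, 7) = 7
2 - 5 - 4: max(7, 7) = 7
2 - 5 - 1 - 6 - 4: max(7, 2, 6, 7) = 7
2 - 5 - 0 - 1 - 6 - 4: max(7, 2, 5, 6, 7) = 7
Smallest bottleneck: 7.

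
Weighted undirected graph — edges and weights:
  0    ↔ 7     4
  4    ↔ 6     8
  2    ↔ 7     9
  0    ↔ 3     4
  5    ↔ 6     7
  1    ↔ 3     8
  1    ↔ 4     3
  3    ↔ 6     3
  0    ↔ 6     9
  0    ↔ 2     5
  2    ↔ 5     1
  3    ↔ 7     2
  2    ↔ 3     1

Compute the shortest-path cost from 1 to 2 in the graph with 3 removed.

19

Candidate routes:
1→4→6→5→2: 3 + 8 + 7 + 1 = 19
1→4→6→0→7→2: 3 + 8 + 9 + 4 + 9 = 33
1→4→6→0→2: 3 + 8 + 9 + 5 = 25
Shortest: 19.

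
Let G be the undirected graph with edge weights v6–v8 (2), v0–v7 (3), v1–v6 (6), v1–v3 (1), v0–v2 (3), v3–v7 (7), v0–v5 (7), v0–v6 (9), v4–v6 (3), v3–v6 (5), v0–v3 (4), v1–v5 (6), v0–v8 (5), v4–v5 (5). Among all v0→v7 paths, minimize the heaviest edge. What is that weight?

Some routes from v0 to v7:
v0 → v8 → v6 → v3 → v7: max(5, 2, 5, 7) = 7
v0 → v8 → v6 → v4 → v5 → v1 → v3 → v7: max(5, 2, 3, 5, 6, 1, 7) = 7
v0 → v7: max(3) = 3
v0 → v5 → v4 → v6 → v3 → v7: max(7, 5, 3, 5, 7) = 7
v0 → v5 → v4 → v6 → v1 → v3 → v7: max(7, 5, 3, 6, 1, 7) = 7
v0 → v8 → v6 → v1 → v3 → v7: max(5, 2, 6, 1, 7) = 7
Best route has worst link 3.

3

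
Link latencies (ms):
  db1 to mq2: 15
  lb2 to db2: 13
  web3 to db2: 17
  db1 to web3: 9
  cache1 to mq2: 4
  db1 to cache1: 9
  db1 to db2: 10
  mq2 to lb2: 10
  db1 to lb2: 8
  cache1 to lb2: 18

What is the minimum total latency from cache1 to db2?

Comparing a few candidate routes:
cache1 - mq2 - lb2 - db2: 4 + 10 + 13 = 27
cache1 - mq2 - db1 - db2: 4 + 15 + 10 = 29
cache1 - db1 - lb2 - db2: 9 + 8 + 13 = 30
cache1 - db1 - db2: 9 + 10 = 19
Best route has total 19 ms.

19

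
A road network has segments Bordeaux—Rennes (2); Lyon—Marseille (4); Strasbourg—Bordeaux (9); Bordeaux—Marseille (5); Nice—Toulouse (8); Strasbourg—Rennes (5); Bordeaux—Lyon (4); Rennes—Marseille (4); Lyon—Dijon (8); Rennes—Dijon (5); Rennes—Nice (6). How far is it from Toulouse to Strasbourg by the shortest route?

19

Checking several routes:
Toulouse → Nice → Rennes → Marseille → Bordeaux → Strasbourg: 8 + 6 + 4 + 5 + 9 = 32
Toulouse → Nice → Rennes → Strasbourg: 8 + 6 + 5 = 19
Toulouse → Nice → Rennes → Bordeaux → Strasbourg: 8 + 6 + 2 + 9 = 25
Best route has total 19.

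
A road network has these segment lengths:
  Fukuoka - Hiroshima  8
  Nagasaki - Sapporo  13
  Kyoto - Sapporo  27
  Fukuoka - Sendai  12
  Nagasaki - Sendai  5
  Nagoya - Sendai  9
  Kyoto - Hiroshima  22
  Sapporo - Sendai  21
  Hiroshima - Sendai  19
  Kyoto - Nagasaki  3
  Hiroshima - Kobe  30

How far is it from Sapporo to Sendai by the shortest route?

18

A few of the Sapporo→Sendai routes:
Sapporo-Nagasaki-Sendai: 13 + 5 = 18
Sapporo-Kyoto-Nagasaki-Sendai: 27 + 3 + 5 = 35
Sapporo-Nagasaki-Kyoto-Hiroshima-Sendai: 13 + 3 + 22 + 19 = 57
Sapporo-Sendai: 21
Best route has total 18.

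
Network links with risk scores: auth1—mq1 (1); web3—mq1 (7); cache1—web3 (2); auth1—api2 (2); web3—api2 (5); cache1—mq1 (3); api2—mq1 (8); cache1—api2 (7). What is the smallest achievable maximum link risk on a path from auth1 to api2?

Routes from auth1 to api2:
auth1 - api2: max(2) = 2
auth1 - mq1 - web3 - cache1 - api2: max(1, 7, 2, 7) = 7
auth1 - mq1 - cache1 - web3 - api2: max(1, 3, 2, 5) = 5
auth1 - mq1 - api2: max(1, 8) = 8
auth1 - mq1 - cache1 - api2: max(1, 3, 7) = 7
auth1 - mq1 - web3 - api2: max(1, 7, 5) = 7
Smallest bottleneck: 2.

2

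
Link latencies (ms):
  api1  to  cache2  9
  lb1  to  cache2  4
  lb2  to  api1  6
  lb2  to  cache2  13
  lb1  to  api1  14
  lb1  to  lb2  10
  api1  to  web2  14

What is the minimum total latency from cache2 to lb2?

A few of the cache2→lb2 routes:
cache2→api1→lb2: 9 + 6 = 15
cache2→lb2: 13
cache2→lb1→lb2: 4 + 10 = 14
Best route has total 13 ms.

13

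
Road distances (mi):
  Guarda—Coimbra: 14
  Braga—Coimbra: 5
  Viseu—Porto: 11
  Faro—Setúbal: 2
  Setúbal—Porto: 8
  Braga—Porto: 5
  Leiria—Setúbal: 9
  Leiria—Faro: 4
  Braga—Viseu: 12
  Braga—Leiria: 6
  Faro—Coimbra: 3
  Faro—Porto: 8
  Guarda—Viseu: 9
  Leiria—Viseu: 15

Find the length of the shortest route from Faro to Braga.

Some routes from Faro to Braga:
Faro→Setúbal→Porto→Braga: 2 + 8 + 5 = 15
Faro→Leiria→Braga: 4 + 6 = 10
Faro→Porto→Braga: 8 + 5 = 13
Faro→Coimbra→Braga: 3 + 5 = 8
Faro→Setúbal→Leiria→Braga: 2 + 9 + 6 = 17
Best route has total 8 mi.

8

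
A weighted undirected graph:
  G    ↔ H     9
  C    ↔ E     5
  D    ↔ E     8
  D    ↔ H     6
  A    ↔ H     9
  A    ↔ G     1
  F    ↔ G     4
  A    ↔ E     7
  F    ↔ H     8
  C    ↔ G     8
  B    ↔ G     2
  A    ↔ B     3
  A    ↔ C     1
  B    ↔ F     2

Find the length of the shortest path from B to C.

A few of the B→C routes:
B -> G -> A -> C: 2 + 1 + 1 = 4
B -> G -> C: 2 + 8 = 10
B -> F -> G -> A -> C: 2 + 4 + 1 + 1 = 8
B -> A -> C: 3 + 1 = 4
The minimum is 4.

4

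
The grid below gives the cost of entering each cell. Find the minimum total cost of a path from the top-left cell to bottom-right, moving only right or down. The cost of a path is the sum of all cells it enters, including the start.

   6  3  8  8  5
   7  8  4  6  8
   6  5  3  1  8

Best path: [0,0] → [0,1] → [0,2] → [1,2] → [2,2] → [2,3] → [2,4]
Cost: 6 + 3 + 8 + 4 + 3 + 1 + 8 = 33

33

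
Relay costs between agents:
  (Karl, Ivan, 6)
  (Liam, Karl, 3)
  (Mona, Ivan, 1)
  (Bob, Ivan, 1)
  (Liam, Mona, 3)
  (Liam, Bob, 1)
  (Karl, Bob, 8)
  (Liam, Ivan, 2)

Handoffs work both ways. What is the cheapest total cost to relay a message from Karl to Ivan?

Some routes from Karl to Ivan:
Karl→Bob→Liam→Ivan: 8 + 1 + 2 = 11
Karl→Bob→Ivan: 8 + 1 = 9
Karl→Liam→Bob→Ivan: 3 + 1 + 1 = 5
Karl→Ivan: 6
Karl→Liam→Mona→Ivan: 3 + 3 + 1 = 7
Karl→Liam→Ivan: 3 + 2 = 5
Best route has total 5.

5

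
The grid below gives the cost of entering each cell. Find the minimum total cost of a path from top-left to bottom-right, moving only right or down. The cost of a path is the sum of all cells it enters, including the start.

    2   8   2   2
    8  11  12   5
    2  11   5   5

Cheapest: (0,0) → (0,1) → (0,2) → (0,3) → (1,3) → (2,3)
  2 + 8 + 2 + 2 + 5 + 5 = 24

24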